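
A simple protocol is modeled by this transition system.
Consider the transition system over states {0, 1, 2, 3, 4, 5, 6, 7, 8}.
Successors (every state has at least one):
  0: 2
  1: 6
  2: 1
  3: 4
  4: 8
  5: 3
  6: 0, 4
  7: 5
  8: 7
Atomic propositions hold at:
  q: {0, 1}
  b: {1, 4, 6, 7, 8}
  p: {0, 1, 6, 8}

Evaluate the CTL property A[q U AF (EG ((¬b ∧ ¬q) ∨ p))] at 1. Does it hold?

Sat(¬b) = {0, 2, 3, 5}
Sat(¬q) = {2, 3, 4, 5, 6, 7, 8}
Sat(¬b ∧ ¬q) = {2, 3, 5}
Sat((¬b ∧ ¬q) ∨ p) = {0, 1, 2, 3, 5, 6, 8}
EG ((¬b ∧ ¬q) ∨ p): greatest fixpoint, start Z0 = {0, 1, 2, 3, 5, 6, 8}, keep only states in Sat with some successor in Z. Z1 = {0, 1, 2, 5, 6}; Z2 = {0, 1, 2, 6}; fixed.
Sat(EG ((¬b ∧ ¬q) ∨ p)) = {0, 1, 2, 6}
AF (EG ((¬b ∧ ¬q) ∨ p)): least fixpoint, start Z0 = {0, 1, 2, 6}, add states with every successor in Z. Already a fixed point.
Sat(AF (EG ((¬b ∧ ¬q) ∨ p))) = {0, 1, 2, 6}
A[q U AF (EG ((¬b ∧ ¬q) ∨ p))]: least fixpoint, start Z0 = Sat(AF (EG ((¬b ∧ ¬q) ∨ p))) = {0, 1, 2, 6}, add states in Sat(q) with every successor in Z. Already a fixed point.
Sat(A[q U AF (EG ((¬b ∧ ¬q) ∨ p))]) = {0, 1, 2, 6}
1 ∈ Sat(A[q U AF (EG ((¬b ∧ ¬q) ∨ p))]) = {0, 1, 2, 6}, so the formula holds at 1.

Yes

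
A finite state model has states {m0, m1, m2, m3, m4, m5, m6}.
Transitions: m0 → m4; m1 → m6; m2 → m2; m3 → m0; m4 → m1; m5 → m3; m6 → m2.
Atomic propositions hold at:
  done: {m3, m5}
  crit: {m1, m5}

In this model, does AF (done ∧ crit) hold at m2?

Sat(done ∧ crit) = {m5}
AF (done ∧ crit): least fixpoint, start Z0 = {m5}, add states with every successor in Z. Already a fixed point.
Sat(AF (done ∧ crit)) = {m5}
m2 ∉ Sat(AF (done ∧ crit)) = {m5}, so the formula does not hold at m2.

No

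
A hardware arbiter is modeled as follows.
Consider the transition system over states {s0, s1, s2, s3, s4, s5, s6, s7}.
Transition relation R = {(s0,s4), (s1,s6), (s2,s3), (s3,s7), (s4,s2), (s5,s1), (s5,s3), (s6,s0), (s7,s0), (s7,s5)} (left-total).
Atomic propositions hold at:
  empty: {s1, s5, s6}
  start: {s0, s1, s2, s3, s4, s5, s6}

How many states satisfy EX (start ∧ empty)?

3

Sat(start ∧ empty) = {s1, s5, s6}
Sat(EX (start ∧ empty)) = {s : some successor in {s1, s5, s6}} = {s1, s5, s7}
|Sat(EX (start ∧ empty))| = |{s1, s5, s7}| = 3.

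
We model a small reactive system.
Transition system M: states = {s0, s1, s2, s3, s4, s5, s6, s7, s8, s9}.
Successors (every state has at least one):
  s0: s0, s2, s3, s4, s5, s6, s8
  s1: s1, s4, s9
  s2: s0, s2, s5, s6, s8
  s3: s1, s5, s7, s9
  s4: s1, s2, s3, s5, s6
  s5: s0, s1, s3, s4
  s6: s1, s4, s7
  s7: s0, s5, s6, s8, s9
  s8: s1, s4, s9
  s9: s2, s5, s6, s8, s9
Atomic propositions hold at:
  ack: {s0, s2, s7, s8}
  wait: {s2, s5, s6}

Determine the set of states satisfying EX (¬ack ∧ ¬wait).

{s0, s1, s3, s4, s5, s6, s7, s8, s9}

Sat(¬ack) = {s1, s3, s4, s5, s6, s9}
Sat(¬wait) = {s0, s1, s3, s4, s7, s8, s9}
Sat(¬ack ∧ ¬wait) = {s1, s3, s4, s9}
Sat(EX (¬ack ∧ ¬wait)) = {s : some successor in {s1, s3, s4, s9}} = {s0, s1, s3, s4, s5, s6, s7, s8, s9}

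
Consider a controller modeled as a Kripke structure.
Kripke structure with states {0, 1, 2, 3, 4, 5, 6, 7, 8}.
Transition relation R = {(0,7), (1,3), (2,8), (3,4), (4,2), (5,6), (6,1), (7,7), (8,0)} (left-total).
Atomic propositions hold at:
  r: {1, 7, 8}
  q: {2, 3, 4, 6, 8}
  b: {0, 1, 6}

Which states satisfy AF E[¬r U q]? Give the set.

Sat(¬r) = {0, 2, 3, 4, 5, 6}
E[¬r U q]: least fixpoint, start Z0 = Sat(q) = {2, 3, 4, 6, 8}, add states in Sat(¬r) with some successor in Z. Z1 = {2, 3, 4, 5, 6, 8}; fixed.
Sat(E[¬r U q]) = {2, 3, 4, 5, 6, 8}
AF E[¬r U q]: least fixpoint, start Z0 = {2, 3, 4, 5, 6, 8}, add states with every successor in Z. Z1 = {1, 2, 3, 4, 5, 6, 8}; fixed.
Sat(AF E[¬r U q]) = {1, 2, 3, 4, 5, 6, 8}

{1, 2, 3, 4, 5, 6, 8}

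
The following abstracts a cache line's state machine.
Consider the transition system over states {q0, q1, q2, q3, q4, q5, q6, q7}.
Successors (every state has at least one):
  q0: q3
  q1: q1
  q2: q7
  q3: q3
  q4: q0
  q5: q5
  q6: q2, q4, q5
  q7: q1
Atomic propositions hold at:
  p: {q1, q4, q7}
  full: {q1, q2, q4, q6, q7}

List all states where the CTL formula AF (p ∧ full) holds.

Sat(p ∧ full) = {q1, q4, q7}
AF (p ∧ full): least fixpoint, start Z0 = {q1, q4, q7}, add states with every successor in Z. Z1 = {q1, q2, q4, q7}; fixed.
Sat(AF (p ∧ full)) = {q1, q2, q4, q7}

{q1, q2, q4, q7}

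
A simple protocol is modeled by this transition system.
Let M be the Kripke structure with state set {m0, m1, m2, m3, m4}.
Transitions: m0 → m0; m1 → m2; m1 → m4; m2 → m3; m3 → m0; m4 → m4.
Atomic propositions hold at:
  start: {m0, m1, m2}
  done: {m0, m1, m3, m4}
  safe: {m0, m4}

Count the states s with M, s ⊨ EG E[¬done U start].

Sat(¬done) = {m2}
E[¬done U start]: least fixpoint, start Z0 = Sat(start) = {m0, m1, m2}, add states in Sat(¬done) with some successor in Z. Already a fixed point.
Sat(E[¬done U start]) = {m0, m1, m2}
EG E[¬done U start]: greatest fixpoint, start Z0 = {m0, m1, m2}, keep only states in Sat with some successor in Z. Z1 = {m0, m1}; Z2 = {m0}; fixed.
Sat(EG E[¬done U start]) = {m0}
|Sat(EG E[¬done U start])| = |{m0}| = 1.

1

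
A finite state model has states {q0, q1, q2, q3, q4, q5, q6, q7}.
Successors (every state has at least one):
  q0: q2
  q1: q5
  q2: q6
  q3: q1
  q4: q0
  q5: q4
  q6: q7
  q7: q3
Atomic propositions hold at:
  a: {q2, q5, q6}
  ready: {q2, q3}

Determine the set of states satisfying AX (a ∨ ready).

{q0, q1, q2, q7}

Sat(a ∨ ready) = {q2, q3, q5, q6}
Sat(AX (a ∨ ready)) = {s : every successor in {q2, q3, q5, q6}} = {q0, q1, q2, q7}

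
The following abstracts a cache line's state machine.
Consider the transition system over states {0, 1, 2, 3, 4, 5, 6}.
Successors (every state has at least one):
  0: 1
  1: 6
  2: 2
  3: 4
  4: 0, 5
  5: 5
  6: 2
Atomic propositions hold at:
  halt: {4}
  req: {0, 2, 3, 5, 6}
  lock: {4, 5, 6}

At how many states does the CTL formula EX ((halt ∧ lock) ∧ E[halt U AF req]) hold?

1

Sat(halt ∧ lock) = {4}
AF req: least fixpoint, start Z0 = {0, 2, 3, 5, 6}, add states with every successor in Z. Z1 = {0, 1, 2, 3, 4, 5, 6}; fixed.
Sat(AF req) = {0, 1, 2, 3, 4, 5, 6}
E[halt U AF req]: least fixpoint, start Z0 = Sat(AF req) = {0, 1, 2, 3, 4, 5, 6}, add states in Sat(halt) with some successor in Z. Already a fixed point.
Sat(E[halt U AF req]) = {0, 1, 2, 3, 4, 5, 6}
Sat((halt ∧ lock) ∧ E[halt U AF req]) = {4}
Sat(EX ((halt ∧ lock) ∧ E[halt U AF req])) = {s : some successor in {4}} = {3}
|Sat(EX ((halt ∧ lock) ∧ E[halt U AF req]))| = |{3}| = 1.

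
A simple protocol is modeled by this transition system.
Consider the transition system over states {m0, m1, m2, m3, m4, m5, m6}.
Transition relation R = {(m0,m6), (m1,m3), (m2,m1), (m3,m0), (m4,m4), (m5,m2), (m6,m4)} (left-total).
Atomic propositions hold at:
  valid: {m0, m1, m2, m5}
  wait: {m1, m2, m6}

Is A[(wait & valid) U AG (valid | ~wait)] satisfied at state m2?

Sat(wait & valid) = {m1, m2}
Sat(~wait) = {m0, m3, m4, m5}
Sat(valid | ~wait) = {m0, m1, m2, m3, m4, m5}
AG (valid | ~wait): greatest fixpoint, start Z0 = {m0, m1, m2, m3, m4, m5}, keep only states in Sat with every successor in Z. Z1 = {m1, m2, m3, m4, m5}; Z2 = {m1, m2, m4, m5}; Z3 = {m2, m4, m5}; Z4 = {m4, m5}; Z5 = {m4}; fixed.
Sat(AG (valid | ~wait)) = {m4}
A[(wait & valid) U AG (valid | ~wait)]: least fixpoint, start Z0 = Sat(AG (valid | ~wait)) = {m4}, add states in Sat(wait & valid) with every successor in Z. Already a fixed point.
Sat(A[(wait & valid) U AG (valid | ~wait)]) = {m4}
m2 ∉ Sat(A[(wait & valid) U AG (valid | ~wait)]) = {m4}, so the formula does not hold at m2.

No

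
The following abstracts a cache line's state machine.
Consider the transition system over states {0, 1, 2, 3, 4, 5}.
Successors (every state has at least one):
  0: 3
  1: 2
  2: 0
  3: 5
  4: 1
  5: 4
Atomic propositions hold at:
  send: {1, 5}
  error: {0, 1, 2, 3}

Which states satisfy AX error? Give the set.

{0, 1, 2, 4}

Sat(AX error) = {s : every successor in {0, 1, 2, 3}} = {0, 1, 2, 4}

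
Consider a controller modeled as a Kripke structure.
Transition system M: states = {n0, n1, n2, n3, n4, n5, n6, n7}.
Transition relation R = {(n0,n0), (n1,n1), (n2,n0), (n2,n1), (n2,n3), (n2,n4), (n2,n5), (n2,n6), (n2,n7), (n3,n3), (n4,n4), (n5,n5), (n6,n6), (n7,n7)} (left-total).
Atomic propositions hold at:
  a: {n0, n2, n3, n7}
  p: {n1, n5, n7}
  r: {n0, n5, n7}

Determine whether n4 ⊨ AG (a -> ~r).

Sat(~r) = {n1, n2, n3, n4, n6}
Sat(a -> ~r) = {n1, n2, n3, n4, n5, n6}
AG (a -> ~r): greatest fixpoint, start Z0 = {n1, n2, n3, n4, n5, n6}, keep only states in Sat with every successor in Z. Z1 = {n1, n3, n4, n5, n6}; fixed.
Sat(AG (a -> ~r)) = {n1, n3, n4, n5, n6}
n4 ∈ Sat(AG (a -> ~r)) = {n1, n3, n4, n5, n6}, so the formula holds at n4.

Yes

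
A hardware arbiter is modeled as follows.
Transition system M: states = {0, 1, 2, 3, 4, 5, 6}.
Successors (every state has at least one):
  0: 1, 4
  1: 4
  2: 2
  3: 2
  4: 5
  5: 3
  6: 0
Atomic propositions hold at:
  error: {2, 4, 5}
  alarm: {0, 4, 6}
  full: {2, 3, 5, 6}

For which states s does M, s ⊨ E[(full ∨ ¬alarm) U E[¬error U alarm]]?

{0, 1, 4, 6}

Sat(¬alarm) = {1, 2, 3, 5}
Sat(full ∨ ¬alarm) = {1, 2, 3, 5, 6}
Sat(¬error) = {0, 1, 3, 6}
E[¬error U alarm]: least fixpoint, start Z0 = Sat(alarm) = {0, 4, 6}, add states in Sat(¬error) with some successor in Z. Z1 = {0, 1, 4, 6}; fixed.
Sat(E[¬error U alarm]) = {0, 1, 4, 6}
E[(full ∨ ¬alarm) U E[¬error U alarm]]: least fixpoint, start Z0 = Sat(E[¬error U alarm]) = {0, 1, 4, 6}, add states in Sat(full ∨ ¬alarm) with some successor in Z. Already a fixed point.
Sat(E[(full ∨ ¬alarm) U E[¬error U alarm]]) = {0, 1, 4, 6}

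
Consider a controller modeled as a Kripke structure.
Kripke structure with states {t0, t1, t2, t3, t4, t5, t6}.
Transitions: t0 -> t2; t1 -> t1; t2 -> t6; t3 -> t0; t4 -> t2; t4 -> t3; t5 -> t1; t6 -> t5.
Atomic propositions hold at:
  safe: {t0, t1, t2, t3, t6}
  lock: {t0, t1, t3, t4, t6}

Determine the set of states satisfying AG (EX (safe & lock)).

{t1, t5}

Sat(safe & lock) = {t0, t1, t3, t6}
Sat(EX (safe & lock)) = {s : some successor in {t0, t1, t3, t6}} = {t1, t2, t3, t4, t5}
AG (EX (safe & lock)): greatest fixpoint, start Z0 = {t1, t2, t3, t4, t5}, keep only states in Sat with every successor in Z. Z1 = {t1, t4, t5}; Z2 = {t1, t5}; fixed.
Sat(AG (EX (safe & lock))) = {t1, t5}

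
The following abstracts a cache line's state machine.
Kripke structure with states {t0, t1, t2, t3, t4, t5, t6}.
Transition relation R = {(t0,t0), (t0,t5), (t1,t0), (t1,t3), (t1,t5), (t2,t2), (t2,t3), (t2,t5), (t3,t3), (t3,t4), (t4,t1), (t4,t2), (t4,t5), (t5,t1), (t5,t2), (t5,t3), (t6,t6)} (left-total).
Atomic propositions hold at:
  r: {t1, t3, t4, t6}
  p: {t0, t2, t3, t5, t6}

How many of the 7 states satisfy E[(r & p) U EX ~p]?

Sat(r & p) = {t3, t6}
Sat(~p) = {t1, t4}
Sat(EX ~p) = {s : some successor in {t1, t4}} = {t3, t4, t5}
E[(r & p) U EX ~p]: least fixpoint, start Z0 = Sat(EX ~p) = {t3, t4, t5}, add states in Sat(r & p) with some successor in Z. Already a fixed point.
Sat(E[(r & p) U EX ~p]) = {t3, t4, t5}
|Sat(E[(r & p) U EX ~p])| = |{t3, t4, t5}| = 3.

3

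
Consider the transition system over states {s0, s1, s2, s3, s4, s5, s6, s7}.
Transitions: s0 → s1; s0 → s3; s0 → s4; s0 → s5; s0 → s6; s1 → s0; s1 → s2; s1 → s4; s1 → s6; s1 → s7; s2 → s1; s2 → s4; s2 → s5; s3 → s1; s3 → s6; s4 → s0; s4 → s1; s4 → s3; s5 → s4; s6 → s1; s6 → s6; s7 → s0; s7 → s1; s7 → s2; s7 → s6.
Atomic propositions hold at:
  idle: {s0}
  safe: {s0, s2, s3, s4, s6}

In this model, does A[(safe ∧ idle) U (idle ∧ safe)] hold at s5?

No

Sat(safe ∧ idle) = {s0}
Sat(idle ∧ safe) = {s0}
A[(safe ∧ idle) U (idle ∧ safe)]: least fixpoint, start Z0 = Sat((idle ∧ safe)) = {s0}, add states in Sat(safe ∧ idle) with every successor in Z. Already a fixed point.
Sat(A[(safe ∧ idle) U (idle ∧ safe)]) = {s0}
s5 ∉ Sat(A[(safe ∧ idle) U (idle ∧ safe)]) = {s0}, so the formula does not hold at s5.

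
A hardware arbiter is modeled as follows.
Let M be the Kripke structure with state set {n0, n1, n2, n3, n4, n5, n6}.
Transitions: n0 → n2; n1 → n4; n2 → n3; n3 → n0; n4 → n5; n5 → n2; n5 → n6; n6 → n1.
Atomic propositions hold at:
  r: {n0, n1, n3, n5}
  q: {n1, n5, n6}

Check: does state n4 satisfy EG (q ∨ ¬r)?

Yes

Sat(¬r) = {n2, n4, n6}
Sat(q ∨ ¬r) = {n1, n2, n4, n5, n6}
EG (q ∨ ¬r): greatest fixpoint, start Z0 = {n1, n2, n4, n5, n6}, keep only states in Sat with some successor in Z. Z1 = {n1, n4, n5, n6}; fixed.
Sat(EG (q ∨ ¬r)) = {n1, n4, n5, n6}
n4 ∈ Sat(EG (q ∨ ¬r)) = {n1, n4, n5, n6}, so the formula holds at n4.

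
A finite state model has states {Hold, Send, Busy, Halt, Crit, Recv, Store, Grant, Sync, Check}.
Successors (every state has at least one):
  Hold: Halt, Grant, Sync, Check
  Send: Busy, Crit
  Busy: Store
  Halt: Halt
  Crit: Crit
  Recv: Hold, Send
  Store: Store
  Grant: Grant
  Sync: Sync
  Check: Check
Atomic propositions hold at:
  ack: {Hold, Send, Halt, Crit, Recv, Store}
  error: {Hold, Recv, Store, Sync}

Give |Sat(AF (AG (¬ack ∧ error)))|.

Sat(¬ack) = {Busy, Grant, Sync, Check}
Sat(¬ack ∧ error) = {Sync}
AG (¬ack ∧ error): greatest fixpoint, start Z0 = {Sync}, keep only states in Sat with every successor in Z. Already a fixed point.
Sat(AG (¬ack ∧ error)) = {Sync}
AF (AG (¬ack ∧ error)): least fixpoint, start Z0 = {Sync}, add states with every successor in Z. Already a fixed point.
Sat(AF (AG (¬ack ∧ error))) = {Sync}
|Sat(AF (AG (¬ack ∧ error)))| = |{Sync}| = 1.

1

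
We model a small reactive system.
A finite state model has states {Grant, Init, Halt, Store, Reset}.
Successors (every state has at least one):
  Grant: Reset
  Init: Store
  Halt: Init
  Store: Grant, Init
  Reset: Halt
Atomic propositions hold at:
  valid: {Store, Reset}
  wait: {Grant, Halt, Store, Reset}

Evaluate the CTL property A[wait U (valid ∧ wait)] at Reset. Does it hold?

Sat(valid ∧ wait) = {Store, Reset}
A[wait U (valid ∧ wait)]: least fixpoint, start Z0 = Sat((valid ∧ wait)) = {Store, Reset}, add states in Sat(wait) with every successor in Z. Z1 = {Grant, Store, Reset}; fixed.
Sat(A[wait U (valid ∧ wait)]) = {Grant, Store, Reset}
Reset ∈ Sat(A[wait U (valid ∧ wait)]) = {Grant, Store, Reset}, so the formula holds at Reset.

Yes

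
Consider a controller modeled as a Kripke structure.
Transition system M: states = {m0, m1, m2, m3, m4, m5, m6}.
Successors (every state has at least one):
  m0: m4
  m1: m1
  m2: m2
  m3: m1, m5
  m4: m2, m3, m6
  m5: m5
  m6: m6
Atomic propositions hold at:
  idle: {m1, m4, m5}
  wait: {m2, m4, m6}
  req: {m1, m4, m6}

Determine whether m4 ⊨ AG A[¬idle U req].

No

Sat(¬idle) = {m0, m2, m3, m6}
A[¬idle U req]: least fixpoint, start Z0 = Sat(req) = {m1, m4, m6}, add states in Sat(¬idle) with every successor in Z. Z1 = {m0, m1, m4, m6}; fixed.
Sat(A[¬idle U req]) = {m0, m1, m4, m6}
AG A[¬idle U req]: greatest fixpoint, start Z0 = {m0, m1, m4, m6}, keep only states in Sat with every successor in Z. Z1 = {m0, m1, m6}; Z2 = {m1, m6}; fixed.
Sat(AG A[¬idle U req]) = {m1, m6}
m4 ∉ Sat(AG A[¬idle U req]) = {m1, m6}, so the formula does not hold at m4.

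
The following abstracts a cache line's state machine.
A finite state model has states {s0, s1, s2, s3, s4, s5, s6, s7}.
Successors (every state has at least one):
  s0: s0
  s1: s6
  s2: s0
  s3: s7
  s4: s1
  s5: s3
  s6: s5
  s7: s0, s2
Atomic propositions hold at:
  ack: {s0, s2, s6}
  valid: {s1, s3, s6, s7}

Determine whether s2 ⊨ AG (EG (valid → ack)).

Yes

Sat(valid → ack) = {s0, s2, s4, s5, s6}
EG (valid → ack): greatest fixpoint, start Z0 = {s0, s2, s4, s5, s6}, keep only states in Sat with some successor in Z. Z1 = {s0, s2, s6}; Z2 = {s0, s2}; fixed.
Sat(EG (valid → ack)) = {s0, s2}
AG (EG (valid → ack)): greatest fixpoint, start Z0 = {s0, s2}, keep only states in Sat with every successor in Z. Already a fixed point.
Sat(AG (EG (valid → ack))) = {s0, s2}
s2 ∈ Sat(AG (EG (valid → ack))) = {s0, s2}, so the formula holds at s2.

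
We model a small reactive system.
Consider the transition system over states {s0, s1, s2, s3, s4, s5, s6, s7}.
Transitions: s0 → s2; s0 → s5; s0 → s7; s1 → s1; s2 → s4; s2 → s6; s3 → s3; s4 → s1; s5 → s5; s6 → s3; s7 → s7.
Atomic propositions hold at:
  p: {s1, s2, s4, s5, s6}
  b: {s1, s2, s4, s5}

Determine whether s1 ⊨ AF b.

AF b: least fixpoint, start Z0 = {s1, s2, s4, s5}, add states with every successor in Z. Already a fixed point.
Sat(AF b) = {s1, s2, s4, s5}
s1 ∈ Sat(AF b) = {s1, s2, s4, s5}, so the formula holds at s1.

Yes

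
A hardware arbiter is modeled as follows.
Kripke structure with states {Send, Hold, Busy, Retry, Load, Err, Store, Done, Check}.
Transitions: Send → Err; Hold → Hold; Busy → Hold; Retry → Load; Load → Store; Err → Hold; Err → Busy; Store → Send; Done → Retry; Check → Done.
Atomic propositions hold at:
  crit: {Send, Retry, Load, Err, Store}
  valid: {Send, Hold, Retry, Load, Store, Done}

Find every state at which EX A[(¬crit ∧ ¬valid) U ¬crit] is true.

{Hold, Busy, Err, Check}

Sat(¬crit) = {Hold, Busy, Done, Check}
Sat(¬valid) = {Busy, Err, Check}
Sat(¬crit ∧ ¬valid) = {Busy, Check}
A[(¬crit ∧ ¬valid) U ¬crit]: least fixpoint, start Z0 = Sat(¬crit) = {Hold, Busy, Done, Check}, add states in Sat(¬crit ∧ ¬valid) with every successor in Z. Already a fixed point.
Sat(A[(¬crit ∧ ¬valid) U ¬crit]) = {Hold, Busy, Done, Check}
Sat(EX A[(¬crit ∧ ¬valid) U ¬crit]) = {s : some successor in {Hold, Busy, Done, Check}} = {Hold, Busy, Err, Check}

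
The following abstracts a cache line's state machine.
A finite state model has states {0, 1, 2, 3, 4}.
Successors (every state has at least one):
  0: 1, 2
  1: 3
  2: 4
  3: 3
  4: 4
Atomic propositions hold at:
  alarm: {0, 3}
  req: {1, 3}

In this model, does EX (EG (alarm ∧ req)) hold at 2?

Sat(alarm ∧ req) = {3}
EG (alarm ∧ req): greatest fixpoint, start Z0 = {3}, keep only states in Sat with some successor in Z. Already a fixed point.
Sat(EG (alarm ∧ req)) = {3}
Sat(EX (EG (alarm ∧ req))) = {s : some successor in {3}} = {1, 3}
2 ∉ Sat(EX (EG (alarm ∧ req))) = {1, 3}, so the formula does not hold at 2.

No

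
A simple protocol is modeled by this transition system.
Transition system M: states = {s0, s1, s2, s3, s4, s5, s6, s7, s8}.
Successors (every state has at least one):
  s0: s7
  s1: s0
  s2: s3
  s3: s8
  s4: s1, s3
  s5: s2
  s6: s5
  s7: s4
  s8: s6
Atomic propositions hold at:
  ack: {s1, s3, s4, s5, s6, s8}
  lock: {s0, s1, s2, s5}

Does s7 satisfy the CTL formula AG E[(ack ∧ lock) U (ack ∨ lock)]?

Sat(ack ∧ lock) = {s1, s5}
Sat(ack ∨ lock) = {s0, s1, s2, s3, s4, s5, s6, s8}
E[(ack ∧ lock) U (ack ∨ lock)]: least fixpoint, start Z0 = Sat((ack ∨ lock)) = {s0, s1, s2, s3, s4, s5, s6, s8}, add states in Sat(ack ∧ lock) with some successor in Z. Already a fixed point.
Sat(E[(ack ∧ lock) U (ack ∨ lock)]) = {s0, s1, s2, s3, s4, s5, s6, s8}
AG E[(ack ∧ lock) U (ack ∨ lock)]: greatest fixpoint, start Z0 = {s0, s1, s2, s3, s4, s5, s6, s8}, keep only states in Sat with every successor in Z. Z1 = {s1, s2, s3, s4, s5, s6, s8}; Z2 = {s2, s3, s4, s5, s6, s8}; Z3 = {s2, s3, s5, s6, s8}; fixed.
Sat(AG E[(ack ∧ lock) U (ack ∨ lock)]) = {s2, s3, s5, s6, s8}
s7 ∉ Sat(AG E[(ack ∧ lock) U (ack ∨ lock)]) = {s2, s3, s5, s6, s8}, so the formula does not hold at s7.

No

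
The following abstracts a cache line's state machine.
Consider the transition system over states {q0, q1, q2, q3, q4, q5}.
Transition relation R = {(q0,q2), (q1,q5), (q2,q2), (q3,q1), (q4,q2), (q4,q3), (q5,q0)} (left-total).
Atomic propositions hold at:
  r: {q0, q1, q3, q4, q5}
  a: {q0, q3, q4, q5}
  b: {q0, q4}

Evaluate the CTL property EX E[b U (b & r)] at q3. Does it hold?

Sat(b & r) = {q0, q4}
E[b U (b & r)]: least fixpoint, start Z0 = Sat((b & r)) = {q0, q4}, add states in Sat(b) with some successor in Z. Already a fixed point.
Sat(E[b U (b & r)]) = {q0, q4}
Sat(EX E[b U (b & r)]) = {s : some successor in {q0, q4}} = {q5}
q3 ∉ Sat(EX E[b U (b & r)]) = {q5}, so the formula does not hold at q3.

No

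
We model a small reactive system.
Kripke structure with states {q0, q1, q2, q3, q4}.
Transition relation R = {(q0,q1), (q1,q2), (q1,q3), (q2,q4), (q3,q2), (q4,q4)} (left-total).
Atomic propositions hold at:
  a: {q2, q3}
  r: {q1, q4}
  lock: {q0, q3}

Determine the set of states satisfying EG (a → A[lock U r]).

A[lock U r]: least fixpoint, start Z0 = Sat(r) = {q1, q4}, add states in Sat(lock) with every successor in Z. Z1 = {q0, q1, q4}; fixed.
Sat(A[lock U r]) = {q0, q1, q4}
Sat(a → A[lock U r]) = {q0, q1, q4}
EG (a → A[lock U r]): greatest fixpoint, start Z0 = {q0, q1, q4}, keep only states in Sat with some successor in Z. Z1 = {q0, q4}; Z2 = {q4}; fixed.
Sat(EG (a → A[lock U r])) = {q4}

{q4}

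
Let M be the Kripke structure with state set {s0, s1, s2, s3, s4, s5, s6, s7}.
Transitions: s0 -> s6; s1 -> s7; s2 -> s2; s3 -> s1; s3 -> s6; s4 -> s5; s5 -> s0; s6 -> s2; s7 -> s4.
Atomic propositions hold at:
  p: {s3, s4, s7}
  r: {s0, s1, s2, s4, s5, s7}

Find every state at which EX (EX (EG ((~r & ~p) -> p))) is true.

Sat(~r) = {s3, s6}
Sat(~p) = {s0, s1, s2, s5, s6}
Sat(~r & ~p) = {s6}
Sat((~r & ~p) -> p) = {s0, s1, s2, s3, s4, s5, s7}
EG ((~r & ~p) -> p): greatest fixpoint, start Z0 = {s0, s1, s2, s3, s4, s5, s7}, keep only states in Sat with some successor in Z. Z1 = {s1, s2, s3, s4, s5, s7}; Z2 = {s1, s2, s3, s4, s7}; Z3 = {s1, s2, s3, s7}; Z4 = {s1, s2, s3}; Z5 = {s2, s3}; Z6 = {s2}; fixed.
Sat(EG ((~r & ~p) -> p)) = {s2}
Sat(EX (EG ((~r & ~p) -> p))) = {s : some successor in {s2}} = {s2, s6}
Sat(EX (EX (EG ((~r & ~p) -> p)))) = {s : some successor in {s2, s6}} = {s0, s2, s3, s6}

{s0, s2, s3, s6}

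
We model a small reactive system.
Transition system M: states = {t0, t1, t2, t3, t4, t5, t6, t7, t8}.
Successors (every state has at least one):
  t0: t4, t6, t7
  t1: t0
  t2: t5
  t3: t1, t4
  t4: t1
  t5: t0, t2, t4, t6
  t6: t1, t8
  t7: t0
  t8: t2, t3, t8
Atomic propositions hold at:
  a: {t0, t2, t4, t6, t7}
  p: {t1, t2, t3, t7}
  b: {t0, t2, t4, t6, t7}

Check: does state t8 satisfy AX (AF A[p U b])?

A[p U b]: least fixpoint, start Z0 = Sat(b) = {t0, t2, t4, t6, t7}, add states in Sat(p) with every successor in Z. Z1 = {t0, t1, t2, t4, t6, t7}; Z2 = {t0, t1, t2, t3, t4, t6, t7}; fixed.
Sat(A[p U b]) = {t0, t1, t2, t3, t4, t6, t7}
AF A[p U b]: least fixpoint, start Z0 = {t0, t1, t2, t3, t4, t6, t7}, add states with every successor in Z. Z1 = {t0, t1, t2, t3, t4, t5, t6, t7}; fixed.
Sat(AF A[p U b]) = {t0, t1, t2, t3, t4, t5, t6, t7}
Sat(AX (AF A[p U b])) = {s : every successor in {t0, t1, t2, t3, t4, t5, t6, t7}} = {t0, t1, t2, t3, t4, t5, t7}
t8 ∉ Sat(AX (AF A[p U b])) = {t0, t1, t2, t3, t4, t5, t7}, so the formula does not hold at t8.

No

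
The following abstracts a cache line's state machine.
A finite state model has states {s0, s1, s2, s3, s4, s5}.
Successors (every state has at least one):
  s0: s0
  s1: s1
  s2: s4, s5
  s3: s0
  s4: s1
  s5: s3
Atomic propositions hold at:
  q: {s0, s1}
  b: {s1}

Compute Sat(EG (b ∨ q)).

Sat(b ∨ q) = {s0, s1}
EG (b ∨ q): greatest fixpoint, start Z0 = {s0, s1}, keep only states in Sat with some successor in Z. Already a fixed point.
Sat(EG (b ∨ q)) = {s0, s1}

{s0, s1}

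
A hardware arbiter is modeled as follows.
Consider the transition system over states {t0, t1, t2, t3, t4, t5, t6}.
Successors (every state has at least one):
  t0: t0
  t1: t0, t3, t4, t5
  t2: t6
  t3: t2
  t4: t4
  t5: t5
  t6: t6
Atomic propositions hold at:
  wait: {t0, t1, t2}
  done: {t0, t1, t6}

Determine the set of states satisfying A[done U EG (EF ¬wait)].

{t1, t2, t3, t4, t5, t6}

Sat(¬wait) = {t3, t4, t5, t6}
EF ¬wait: least fixpoint, start Z0 = {t3, t4, t5, t6}, add states with some successor in Z. Z1 = {t1, t2, t3, t4, t5, t6}; fixed.
Sat(EF ¬wait) = {t1, t2, t3, t4, t5, t6}
EG (EF ¬wait): greatest fixpoint, start Z0 = {t1, t2, t3, t4, t5, t6}, keep only states in Sat with some successor in Z. Already a fixed point.
Sat(EG (EF ¬wait)) = {t1, t2, t3, t4, t5, t6}
A[done U EG (EF ¬wait)]: least fixpoint, start Z0 = Sat(EG (EF ¬wait)) = {t1, t2, t3, t4, t5, t6}, add states in Sat(done) with every successor in Z. Already a fixed point.
Sat(A[done U EG (EF ¬wait)]) = {t1, t2, t3, t4, t5, t6}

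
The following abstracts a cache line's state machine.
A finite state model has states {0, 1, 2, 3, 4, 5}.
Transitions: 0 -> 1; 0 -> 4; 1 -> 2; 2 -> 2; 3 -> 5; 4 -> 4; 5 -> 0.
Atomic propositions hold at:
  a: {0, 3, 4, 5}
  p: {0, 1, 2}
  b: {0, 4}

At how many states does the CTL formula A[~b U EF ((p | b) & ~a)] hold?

5

Sat(~b) = {1, 2, 3, 5}
Sat(p | b) = {0, 1, 2, 4}
Sat(~a) = {1, 2}
Sat((p | b) & ~a) = {1, 2}
EF ((p | b) & ~a): least fixpoint, start Z0 = {1, 2}, add states with some successor in Z. Z1 = {0, 1, 2}; Z2 = {0, 1, 2, 5}; Z3 = {0, 1, 2, 3, 5}; fixed.
Sat(EF ((p | b) & ~a)) = {0, 1, 2, 3, 5}
A[~b U EF ((p | b) & ~a)]: least fixpoint, start Z0 = Sat(EF ((p | b) & ~a)) = {0, 1, 2, 3, 5}, add states in Sat(~b) with every successor in Z. Already a fixed point.
Sat(A[~b U EF ((p | b) & ~a)]) = {0, 1, 2, 3, 5}
|Sat(A[~b U EF ((p | b) & ~a)])| = |{0, 1, 2, 3, 5}| = 5.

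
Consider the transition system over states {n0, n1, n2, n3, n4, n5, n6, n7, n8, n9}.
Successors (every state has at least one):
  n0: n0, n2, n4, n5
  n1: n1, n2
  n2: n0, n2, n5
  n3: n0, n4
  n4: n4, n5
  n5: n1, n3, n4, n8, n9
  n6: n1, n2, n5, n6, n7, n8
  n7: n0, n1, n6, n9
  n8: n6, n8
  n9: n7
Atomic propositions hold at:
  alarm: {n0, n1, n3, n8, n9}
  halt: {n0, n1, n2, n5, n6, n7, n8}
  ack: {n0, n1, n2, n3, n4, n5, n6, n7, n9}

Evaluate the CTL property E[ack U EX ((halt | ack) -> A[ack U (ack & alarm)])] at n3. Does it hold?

Sat(halt | ack) = {n0, n1, n2, n3, n4, n5, n6, n7, n8, n9}
Sat(ack & alarm) = {n0, n1, n3, n9}
A[ack U (ack & alarm)]: least fixpoint, start Z0 = Sat((ack & alarm)) = {n0, n1, n3, n9}, add states in Sat(ack) with every successor in Z. Already a fixed point.
Sat(A[ack U (ack & alarm)]) = {n0, n1, n3, n9}
Sat((halt | ack) -> A[ack U (ack & alarm)]) = {n0, n1, n3, n9}
Sat(EX ((halt | ack) -> A[ack U (ack & alarm)])) = {s : some successor in {n0, n1, n3, n9}} = {n0, n1, n2, n3, n5, n6, n7}
E[ack U EX ((halt | ack) -> A[ack U (ack & alarm)])]: least fixpoint, start Z0 = Sat(EX ((halt | ack) -> A[ack U (ack & alarm)])) = {n0, n1, n2, n3, n5, n6, n7}, add states in Sat(ack) with some successor in Z. Z1 = {n0, n1, n2, n3, n4, n5, n6, n7, n9}; fixed.
Sat(E[ack U EX ((halt | ack) -> A[ack U (ack & alarm)])]) = {n0, n1, n2, n3, n4, n5, n6, n7, n9}
n3 ∈ Sat(E[ack U EX ((halt | ack) -> A[ack U (ack & alarm)])]) = {n0, n1, n2, n3, n4, n5, n6, n7, n9}, so the formula holds at n3.

Yes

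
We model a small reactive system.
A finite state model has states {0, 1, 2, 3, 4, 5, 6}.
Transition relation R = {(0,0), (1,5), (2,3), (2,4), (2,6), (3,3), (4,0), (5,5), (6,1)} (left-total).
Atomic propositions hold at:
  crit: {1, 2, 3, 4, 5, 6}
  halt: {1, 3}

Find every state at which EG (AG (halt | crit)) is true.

Sat(halt | crit) = {1, 2, 3, 4, 5, 6}
AG (halt | crit): greatest fixpoint, start Z0 = {1, 2, 3, 4, 5, 6}, keep only states in Sat with every successor in Z. Z1 = {1, 2, 3, 5, 6}; Z2 = {1, 3, 5, 6}; fixed.
Sat(AG (halt | crit)) = {1, 3, 5, 6}
EG (AG (halt | crit)): greatest fixpoint, start Z0 = {1, 3, 5, 6}, keep only states in Sat with some successor in Z. Already a fixed point.
Sat(EG (AG (halt | crit))) = {1, 3, 5, 6}

{1, 3, 5, 6}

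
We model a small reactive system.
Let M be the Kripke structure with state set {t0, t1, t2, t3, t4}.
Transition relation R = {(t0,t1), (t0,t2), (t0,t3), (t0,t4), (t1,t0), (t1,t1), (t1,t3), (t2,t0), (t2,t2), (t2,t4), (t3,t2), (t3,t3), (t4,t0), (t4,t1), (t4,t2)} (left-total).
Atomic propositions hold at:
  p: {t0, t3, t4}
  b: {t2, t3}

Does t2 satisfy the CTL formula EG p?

No

EG p: greatest fixpoint, start Z0 = {t0, t3, t4}, keep only states in Sat with some successor in Z. Already a fixed point.
Sat(EG p) = {t0, t3, t4}
t2 ∉ Sat(EG p) = {t0, t3, t4}, so the formula does not hold at t2.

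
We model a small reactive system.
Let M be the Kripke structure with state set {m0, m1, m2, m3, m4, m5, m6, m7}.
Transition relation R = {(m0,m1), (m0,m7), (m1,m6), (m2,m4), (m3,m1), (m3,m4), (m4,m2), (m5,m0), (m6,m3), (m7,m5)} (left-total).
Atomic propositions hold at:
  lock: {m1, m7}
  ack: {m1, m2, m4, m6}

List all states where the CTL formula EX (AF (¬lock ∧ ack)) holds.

Sat(¬lock) = {m0, m2, m3, m4, m5, m6}
Sat(¬lock ∧ ack) = {m2, m4, m6}
AF (¬lock ∧ ack): least fixpoint, start Z0 = {m2, m4, m6}, add states with every successor in Z. Z1 = {m1, m2, m4, m6}; Z2 = {m1, m2, m3, m4, m6}; fixed.
Sat(AF (¬lock ∧ ack)) = {m1, m2, m3, m4, m6}
Sat(EX (AF (¬lock ∧ ack))) = {s : some successor in {m1, m2, m3, m4, m6}} = {m0, m1, m2, m3, m4, m6}

{m0, m1, m2, m3, m4, m6}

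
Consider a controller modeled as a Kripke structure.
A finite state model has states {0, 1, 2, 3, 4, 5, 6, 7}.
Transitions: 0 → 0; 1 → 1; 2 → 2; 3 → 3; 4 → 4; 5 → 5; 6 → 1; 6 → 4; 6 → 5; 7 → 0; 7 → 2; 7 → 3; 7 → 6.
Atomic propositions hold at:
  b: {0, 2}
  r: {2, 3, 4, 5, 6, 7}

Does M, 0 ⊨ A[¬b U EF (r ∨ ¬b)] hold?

Sat(¬b) = {1, 3, 4, 5, 6, 7}
Sat(r ∨ ¬b) = {1, 2, 3, 4, 5, 6, 7}
EF (r ∨ ¬b): least fixpoint, start Z0 = {1, 2, 3, 4, 5, 6, 7}, add states with some successor in Z. Already a fixed point.
Sat(EF (r ∨ ¬b)) = {1, 2, 3, 4, 5, 6, 7}
A[¬b U EF (r ∨ ¬b)]: least fixpoint, start Z0 = Sat(EF (r ∨ ¬b)) = {1, 2, 3, 4, 5, 6, 7}, add states in Sat(¬b) with every successor in Z. Already a fixed point.
Sat(A[¬b U EF (r ∨ ¬b)]) = {1, 2, 3, 4, 5, 6, 7}
0 ∉ Sat(A[¬b U EF (r ∨ ¬b)]) = {1, 2, 3, 4, 5, 6, 7}, so the formula does not hold at 0.

No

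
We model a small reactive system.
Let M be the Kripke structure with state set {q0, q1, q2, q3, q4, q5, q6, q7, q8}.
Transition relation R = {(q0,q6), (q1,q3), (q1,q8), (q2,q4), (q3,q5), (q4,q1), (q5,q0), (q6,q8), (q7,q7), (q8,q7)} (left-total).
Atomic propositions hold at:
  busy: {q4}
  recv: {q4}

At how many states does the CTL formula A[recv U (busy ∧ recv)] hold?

Sat(busy ∧ recv) = {q4}
A[recv U (busy ∧ recv)]: least fixpoint, start Z0 = Sat((busy ∧ recv)) = {q4}, add states in Sat(recv) with every successor in Z. Already a fixed point.
Sat(A[recv U (busy ∧ recv)]) = {q4}
|Sat(A[recv U (busy ∧ recv)])| = |{q4}| = 1.

1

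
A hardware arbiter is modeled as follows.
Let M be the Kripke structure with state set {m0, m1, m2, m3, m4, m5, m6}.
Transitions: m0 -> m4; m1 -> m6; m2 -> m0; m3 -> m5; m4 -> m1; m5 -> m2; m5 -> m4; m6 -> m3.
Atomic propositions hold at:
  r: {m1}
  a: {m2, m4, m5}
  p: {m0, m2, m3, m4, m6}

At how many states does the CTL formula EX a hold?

3

Sat(EX a) = {s : some successor in {m2, m4, m5}} = {m0, m3, m5}
|Sat(EX a)| = |{m0, m3, m5}| = 3.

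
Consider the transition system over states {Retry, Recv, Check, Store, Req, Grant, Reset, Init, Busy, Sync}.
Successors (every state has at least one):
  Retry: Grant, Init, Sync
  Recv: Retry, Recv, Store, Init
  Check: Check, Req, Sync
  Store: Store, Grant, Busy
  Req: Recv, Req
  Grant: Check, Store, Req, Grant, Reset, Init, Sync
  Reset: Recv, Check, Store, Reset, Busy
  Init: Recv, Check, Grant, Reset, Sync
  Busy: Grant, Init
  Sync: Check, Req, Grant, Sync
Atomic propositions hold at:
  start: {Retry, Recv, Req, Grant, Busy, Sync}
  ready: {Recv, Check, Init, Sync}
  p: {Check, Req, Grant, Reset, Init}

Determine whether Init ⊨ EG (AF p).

Yes

AF p: least fixpoint, start Z0 = {Check, Req, Grant, Reset, Init}, add states with every successor in Z. Z1 = {Check, Req, Grant, Reset, Init, Busy}; fixed.
Sat(AF p) = {Check, Req, Grant, Reset, Init, Busy}
EG (AF p): greatest fixpoint, start Z0 = {Check, Req, Grant, Reset, Init, Busy}, keep only states in Sat with some successor in Z. Already a fixed point.
Sat(EG (AF p)) = {Check, Req, Grant, Reset, Init, Busy}
Init ∈ Sat(EG (AF p)) = {Check, Req, Grant, Reset, Init, Busy}, so the formula holds at Init.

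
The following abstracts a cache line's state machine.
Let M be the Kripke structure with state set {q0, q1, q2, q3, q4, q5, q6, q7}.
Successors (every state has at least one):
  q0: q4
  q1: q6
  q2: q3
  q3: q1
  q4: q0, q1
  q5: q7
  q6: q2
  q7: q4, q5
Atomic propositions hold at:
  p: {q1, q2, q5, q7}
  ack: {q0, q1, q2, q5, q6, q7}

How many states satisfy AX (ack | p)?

5

Sat(ack | p) = {q0, q1, q2, q5, q6, q7}
Sat(AX (ack | p)) = {s : every successor in {q0, q1, q2, q5, q6, q7}} = {q1, q3, q4, q5, q6}
|Sat(AX (ack | p))| = |{q1, q3, q4, q5, q6}| = 5.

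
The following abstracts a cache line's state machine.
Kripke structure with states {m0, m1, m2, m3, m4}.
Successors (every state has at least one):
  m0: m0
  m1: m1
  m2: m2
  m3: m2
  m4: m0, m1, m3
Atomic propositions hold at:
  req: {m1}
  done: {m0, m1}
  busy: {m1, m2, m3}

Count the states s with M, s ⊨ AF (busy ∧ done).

1

Sat(busy ∧ done) = {m1}
AF (busy ∧ done): least fixpoint, start Z0 = {m1}, add states with every successor in Z. Already a fixed point.
Sat(AF (busy ∧ done)) = {m1}
|Sat(AF (busy ∧ done))| = |{m1}| = 1.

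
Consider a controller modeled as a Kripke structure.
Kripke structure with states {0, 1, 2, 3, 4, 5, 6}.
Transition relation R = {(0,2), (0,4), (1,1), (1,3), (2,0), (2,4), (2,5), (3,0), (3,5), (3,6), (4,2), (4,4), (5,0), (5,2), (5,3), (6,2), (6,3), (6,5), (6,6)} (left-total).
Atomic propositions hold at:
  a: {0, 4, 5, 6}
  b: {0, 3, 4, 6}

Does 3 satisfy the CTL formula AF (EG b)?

EG b: greatest fixpoint, start Z0 = {0, 3, 4, 6}, keep only states in Sat with some successor in Z. Already a fixed point.
Sat(EG b) = {0, 3, 4, 6}
AF (EG b): least fixpoint, start Z0 = {0, 3, 4, 6}, add states with every successor in Z. Already a fixed point.
Sat(AF (EG b)) = {0, 3, 4, 6}
3 ∈ Sat(AF (EG b)) = {0, 3, 4, 6}, so the formula holds at 3.

Yes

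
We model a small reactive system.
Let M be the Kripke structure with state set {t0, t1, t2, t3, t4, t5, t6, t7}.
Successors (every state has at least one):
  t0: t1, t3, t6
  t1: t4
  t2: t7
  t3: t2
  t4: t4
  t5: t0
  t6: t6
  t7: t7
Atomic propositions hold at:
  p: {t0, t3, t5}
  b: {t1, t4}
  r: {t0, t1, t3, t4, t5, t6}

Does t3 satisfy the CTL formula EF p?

EF p: least fixpoint, start Z0 = {t0, t3, t5}, add states with some successor in Z. Already a fixed point.
Sat(EF p) = {t0, t3, t5}
t3 ∈ Sat(EF p) = {t0, t3, t5}, so the formula holds at t3.

Yes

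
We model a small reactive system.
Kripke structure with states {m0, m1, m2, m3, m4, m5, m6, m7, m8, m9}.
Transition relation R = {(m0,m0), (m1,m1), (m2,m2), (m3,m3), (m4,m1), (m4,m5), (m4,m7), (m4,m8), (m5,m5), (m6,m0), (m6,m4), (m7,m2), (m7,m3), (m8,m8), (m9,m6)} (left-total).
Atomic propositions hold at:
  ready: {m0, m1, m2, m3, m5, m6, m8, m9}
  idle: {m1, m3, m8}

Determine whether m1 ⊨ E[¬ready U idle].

Sat(¬ready) = {m4, m7}
E[¬ready U idle]: least fixpoint, start Z0 = Sat(idle) = {m1, m3, m8}, add states in Sat(¬ready) with some successor in Z. Z1 = {m1, m3, m4, m7, m8}; fixed.
Sat(E[¬ready U idle]) = {m1, m3, m4, m7, m8}
m1 ∈ Sat(E[¬ready U idle]) = {m1, m3, m4, m7, m8}, so the formula holds at m1.

Yes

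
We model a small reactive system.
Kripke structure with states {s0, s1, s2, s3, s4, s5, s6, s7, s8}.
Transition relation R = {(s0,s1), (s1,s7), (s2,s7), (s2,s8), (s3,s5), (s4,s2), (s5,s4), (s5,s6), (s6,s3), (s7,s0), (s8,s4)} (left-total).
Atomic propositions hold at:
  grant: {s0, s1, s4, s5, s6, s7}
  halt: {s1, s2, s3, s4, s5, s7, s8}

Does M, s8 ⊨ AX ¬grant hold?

No

Sat(¬grant) = {s2, s3, s8}
Sat(AX ¬grant) = {s : every successor in {s2, s3, s8}} = {s4, s6}
s8 ∉ Sat(AX ¬grant) = {s4, s6}, so the formula does not hold at s8.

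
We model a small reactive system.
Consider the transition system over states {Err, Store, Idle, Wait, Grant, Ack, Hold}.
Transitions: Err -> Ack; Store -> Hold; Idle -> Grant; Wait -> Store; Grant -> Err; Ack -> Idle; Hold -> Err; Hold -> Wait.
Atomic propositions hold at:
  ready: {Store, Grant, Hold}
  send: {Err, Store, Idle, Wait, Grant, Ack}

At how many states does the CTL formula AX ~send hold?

1

Sat(~send) = {Hold}
Sat(AX ~send) = {s : every successor in {Hold}} = {Store}
|Sat(AX ~send)| = |{Store}| = 1.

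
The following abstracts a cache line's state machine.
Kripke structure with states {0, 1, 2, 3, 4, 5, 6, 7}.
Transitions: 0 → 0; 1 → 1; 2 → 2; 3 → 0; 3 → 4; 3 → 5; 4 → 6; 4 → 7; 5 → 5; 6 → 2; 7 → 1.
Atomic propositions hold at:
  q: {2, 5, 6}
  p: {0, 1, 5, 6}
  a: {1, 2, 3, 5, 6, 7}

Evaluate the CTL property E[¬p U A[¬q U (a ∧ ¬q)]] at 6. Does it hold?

Sat(¬p) = {2, 3, 4, 7}
Sat(¬q) = {0, 1, 3, 4, 7}
Sat(a ∧ ¬q) = {1, 3, 7}
A[¬q U (a ∧ ¬q)]: least fixpoint, start Z0 = Sat((a ∧ ¬q)) = {1, 3, 7}, add states in Sat(¬q) with every successor in Z. Already a fixed point.
Sat(A[¬q U (a ∧ ¬q)]) = {1, 3, 7}
E[¬p U A[¬q U (a ∧ ¬q)]]: least fixpoint, start Z0 = Sat(A[¬q U (a ∧ ¬q)]) = {1, 3, 7}, add states in Sat(¬p) with some successor in Z. Z1 = {1, 3, 4, 7}; fixed.
Sat(E[¬p U A[¬q U (a ∧ ¬q)]]) = {1, 3, 4, 7}
6 ∉ Sat(E[¬p U A[¬q U (a ∧ ¬q)]]) = {1, 3, 4, 7}, so the formula does not hold at 6.

No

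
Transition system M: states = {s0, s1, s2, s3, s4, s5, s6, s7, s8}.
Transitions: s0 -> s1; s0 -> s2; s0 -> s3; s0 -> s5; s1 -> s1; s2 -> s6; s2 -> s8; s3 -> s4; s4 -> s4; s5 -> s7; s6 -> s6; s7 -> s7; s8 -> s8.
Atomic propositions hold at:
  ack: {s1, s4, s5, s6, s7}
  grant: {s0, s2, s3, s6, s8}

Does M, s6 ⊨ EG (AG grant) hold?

Yes

AG grant: greatest fixpoint, start Z0 = {s0, s2, s3, s6, s8}, keep only states in Sat with every successor in Z. Z1 = {s2, s6, s8}; fixed.
Sat(AG grant) = {s2, s6, s8}
EG (AG grant): greatest fixpoint, start Z0 = {s2, s6, s8}, keep only states in Sat with some successor in Z. Already a fixed point.
Sat(EG (AG grant)) = {s2, s6, s8}
s6 ∈ Sat(EG (AG grant)) = {s2, s6, s8}, so the formula holds at s6.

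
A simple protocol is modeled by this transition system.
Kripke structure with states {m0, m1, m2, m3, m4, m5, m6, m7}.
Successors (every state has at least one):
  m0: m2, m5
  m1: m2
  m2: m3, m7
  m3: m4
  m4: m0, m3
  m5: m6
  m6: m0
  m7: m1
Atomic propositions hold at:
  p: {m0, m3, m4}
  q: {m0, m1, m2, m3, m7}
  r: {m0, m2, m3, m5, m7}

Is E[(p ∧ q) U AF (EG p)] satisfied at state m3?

Yes

Sat(p ∧ q) = {m0, m3}
EG p: greatest fixpoint, start Z0 = {m0, m3, m4}, keep only states in Sat with some successor in Z. Z1 = {m3, m4}; fixed.
Sat(EG p) = {m3, m4}
AF (EG p): least fixpoint, start Z0 = {m3, m4}, add states with every successor in Z. Already a fixed point.
Sat(AF (EG p)) = {m3, m4}
E[(p ∧ q) U AF (EG p)]: least fixpoint, start Z0 = Sat(AF (EG p)) = {m3, m4}, add states in Sat(p ∧ q) with some successor in Z. Already a fixed point.
Sat(E[(p ∧ q) U AF (EG p)]) = {m3, m4}
m3 ∈ Sat(E[(p ∧ q) U AF (EG p)]) = {m3, m4}, so the formula holds at m3.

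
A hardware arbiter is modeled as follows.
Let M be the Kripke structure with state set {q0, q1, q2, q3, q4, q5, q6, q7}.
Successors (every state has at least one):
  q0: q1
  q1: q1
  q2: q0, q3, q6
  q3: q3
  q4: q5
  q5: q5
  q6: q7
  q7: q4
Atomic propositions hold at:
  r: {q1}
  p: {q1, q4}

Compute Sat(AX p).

{q0, q1, q7}

Sat(AX p) = {s : every successor in {q1, q4}} = {q0, q1, q7}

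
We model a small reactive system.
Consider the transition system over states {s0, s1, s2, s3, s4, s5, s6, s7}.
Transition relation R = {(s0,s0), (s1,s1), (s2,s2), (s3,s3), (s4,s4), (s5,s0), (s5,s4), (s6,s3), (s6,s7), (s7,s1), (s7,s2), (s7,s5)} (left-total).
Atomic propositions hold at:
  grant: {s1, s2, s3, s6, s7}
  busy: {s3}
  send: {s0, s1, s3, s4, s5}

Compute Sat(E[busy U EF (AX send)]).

Sat(AX send) = {s : every successor in {s0, s1, s3, s4, s5}} = {s0, s1, s3, s4, s5}
EF (AX send): least fixpoint, start Z0 = {s0, s1, s3, s4, s5}, add states with some successor in Z. Z1 = {s0, s1, s3, s4, s5, s6, s7}; fixed.
Sat(EF (AX send)) = {s0, s1, s3, s4, s5, s6, s7}
E[busy U EF (AX send)]: least fixpoint, start Z0 = Sat(EF (AX send)) = {s0, s1, s3, s4, s5, s6, s7}, add states in Sat(busy) with some successor in Z. Already a fixed point.
Sat(E[busy U EF (AX send)]) = {s0, s1, s3, s4, s5, s6, s7}

{s0, s1, s3, s4, s5, s6, s7}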